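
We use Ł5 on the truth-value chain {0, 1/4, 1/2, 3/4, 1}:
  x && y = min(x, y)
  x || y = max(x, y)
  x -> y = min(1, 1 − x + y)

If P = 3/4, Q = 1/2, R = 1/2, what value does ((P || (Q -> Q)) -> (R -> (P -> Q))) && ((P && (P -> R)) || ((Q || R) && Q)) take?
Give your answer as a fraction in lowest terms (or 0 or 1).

3/4

Q -> Q = 1/2 -> 1/2 = 1
P || (Q -> Q) = 3/4 || 1 = 1
P -> Q = 3/4 -> 1/2 = 3/4
R -> (P -> Q) = 1/2 -> 3/4 = 1
(P || (Q -> Q)) -> (R -> (P -> Q)) = 1 -> 1 = 1
P -> R = 3/4 -> 1/2 = 3/4
P && (P -> R) = 3/4 && 3/4 = 3/4
Q || R = 1/2 || 1/2 = 1/2
(Q || R) && Q = 1/2 && 1/2 = 1/2
(P && (P -> R)) || ((Q || R) && Q) = 3/4 || 1/2 = 3/4
((P || (Q -> Q)) -> (R -> (P -> Q))) && ((P && (P -> R)) || ((Q || R) && Q)) = 1 && 3/4 = 3/4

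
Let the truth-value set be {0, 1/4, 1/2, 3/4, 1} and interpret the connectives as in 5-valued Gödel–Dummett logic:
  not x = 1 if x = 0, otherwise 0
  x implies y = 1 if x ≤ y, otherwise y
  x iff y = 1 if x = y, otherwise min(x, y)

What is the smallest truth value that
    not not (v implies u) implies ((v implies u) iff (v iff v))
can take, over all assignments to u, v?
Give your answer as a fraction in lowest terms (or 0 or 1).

1/4

Take u = 1/4, v = 1/2:
v implies u = 1/2 implies 1/4 = 1/4
not (v implies u) = not 1/4 = 0
not not (v implies u) = not 0 = 1
v implies u = 1/2 implies 1/4 = 1/4
v iff v = 1/2 iff 1/2 = 1
(v implies u) iff (v iff v) = 1/4 iff 1 = 1/4
not not (v implies u) implies ((v implies u) iff (v iff v)) = 1 implies 1/4 = 1/4
No assignment yields a value below 1/4, so this is the minimum.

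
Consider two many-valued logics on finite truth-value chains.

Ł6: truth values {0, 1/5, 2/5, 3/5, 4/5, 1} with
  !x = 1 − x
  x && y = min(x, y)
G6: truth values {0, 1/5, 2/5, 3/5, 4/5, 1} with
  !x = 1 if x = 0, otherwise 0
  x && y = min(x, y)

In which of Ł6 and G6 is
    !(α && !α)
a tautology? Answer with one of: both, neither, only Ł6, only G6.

In Ł6: at α = 1/5 the value is 4/5 — not a tautology.
In G6: every assignment gives 1 — tautology.

only G6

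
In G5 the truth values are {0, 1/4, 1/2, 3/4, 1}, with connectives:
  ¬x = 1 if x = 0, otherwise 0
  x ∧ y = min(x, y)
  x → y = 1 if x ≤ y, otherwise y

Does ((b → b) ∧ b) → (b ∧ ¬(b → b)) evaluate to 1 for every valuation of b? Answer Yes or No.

Counterexample: take b = 1/4.
b → b = 1/4 → 1/4 = 1
(b → b) ∧ b = 1 ∧ 1/4 = 1/4
b → b = 1/4 → 1/4 = 1
¬(b → b) = ¬1 = 0
b ∧ ¬(b → b) = 1/4 ∧ 0 = 0
((b → b) ∧ b) → (b ∧ ¬(b → b)) = 1/4 → 0 = 0
This gives 0 ≠ 1.

No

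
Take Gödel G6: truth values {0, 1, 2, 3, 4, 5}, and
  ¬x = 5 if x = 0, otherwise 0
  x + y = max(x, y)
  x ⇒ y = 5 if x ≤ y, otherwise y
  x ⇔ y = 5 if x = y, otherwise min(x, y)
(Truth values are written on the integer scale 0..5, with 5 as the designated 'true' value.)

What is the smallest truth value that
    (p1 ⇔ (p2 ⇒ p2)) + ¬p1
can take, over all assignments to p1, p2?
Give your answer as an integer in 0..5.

Take p1 = 1, p2 = 0:
p2 ⇒ p2 = 0 ⇒ 0 = 5
p1 ⇔ (p2 ⇒ p2) = 1 ⇔ 5 = 1
¬p1 = ¬1 = 0
(p1 ⇔ (p2 ⇒ p2)) + ¬p1 = 1 + 0 = 1
No assignment yields a value below 1, so this is the minimum.

1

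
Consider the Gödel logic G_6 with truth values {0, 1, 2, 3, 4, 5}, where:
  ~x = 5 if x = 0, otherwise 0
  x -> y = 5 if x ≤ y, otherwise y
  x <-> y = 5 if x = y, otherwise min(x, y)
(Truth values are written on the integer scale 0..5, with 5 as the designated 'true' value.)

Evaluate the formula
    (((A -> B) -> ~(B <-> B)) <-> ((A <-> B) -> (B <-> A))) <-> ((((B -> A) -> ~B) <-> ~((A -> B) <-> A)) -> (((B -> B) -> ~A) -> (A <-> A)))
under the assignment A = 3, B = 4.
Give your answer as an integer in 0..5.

A -> B = 3 -> 4 = 5
B <-> B = 4 <-> 4 = 5
~(B <-> B) = ~5 = 0
(A -> B) -> ~(B <-> B) = 5 -> 0 = 0
A <-> B = 3 <-> 4 = 3
B <-> A = 4 <-> 3 = 3
(A <-> B) -> (B <-> A) = 3 -> 3 = 5
((A -> B) -> ~(B <-> B)) <-> ((A <-> B) -> (B <-> A)) = 0 <-> 5 = 0
B -> A = 4 -> 3 = 3
~B = ~4 = 0
(B -> A) -> ~B = 3 -> 0 = 0
A -> B = 3 -> 4 = 5
(A -> B) <-> A = 5 <-> 3 = 3
~((A -> B) <-> A) = ~3 = 0
((B -> A) -> ~B) <-> ~((A -> B) <-> A) = 0 <-> 0 = 5
B -> B = 4 -> 4 = 5
~A = ~3 = 0
(B -> B) -> ~A = 5 -> 0 = 0
A <-> A = 3 <-> 3 = 5
((B -> B) -> ~A) -> (A <-> A) = 0 -> 5 = 5
(((B -> A) -> ~B) <-> ~((A -> B) <-> A)) -> (((B -> B) -> ~A) -> (A <-> A)) = 5 -> 5 = 5
(((A -> B) -> ~(B <-> B)) <-> ((A <-> B) -> (B <-> A))) <-> ((((B -> A) -> ~B) <-> ~((A -> B) <-> A)) -> (((B -> B) -> ~A) -> (A <-> A))) = 0 <-> 5 = 0

0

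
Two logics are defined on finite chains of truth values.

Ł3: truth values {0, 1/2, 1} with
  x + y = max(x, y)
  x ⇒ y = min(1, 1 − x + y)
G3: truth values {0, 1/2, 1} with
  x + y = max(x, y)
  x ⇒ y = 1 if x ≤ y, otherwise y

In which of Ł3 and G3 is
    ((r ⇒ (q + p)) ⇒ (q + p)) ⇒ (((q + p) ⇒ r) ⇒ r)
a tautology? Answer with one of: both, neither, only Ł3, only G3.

only Ł3

In Ł3: every assignment gives 1 — tautology.
In G3: at p = 0, q = 0, r = 1/2 the value is 1/2 — not a tautology.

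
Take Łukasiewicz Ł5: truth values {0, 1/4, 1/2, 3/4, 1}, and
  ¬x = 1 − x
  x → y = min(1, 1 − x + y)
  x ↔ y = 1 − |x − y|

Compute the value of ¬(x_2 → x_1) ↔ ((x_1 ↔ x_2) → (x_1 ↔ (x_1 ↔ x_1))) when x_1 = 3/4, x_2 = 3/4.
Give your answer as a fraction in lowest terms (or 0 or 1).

x_2 → x_1 = 3/4 → 3/4 = 1
¬(x_2 → x_1) = ¬1 = 0
x_1 ↔ x_2 = 3/4 ↔ 3/4 = 1
x_1 ↔ x_1 = 3/4 ↔ 3/4 = 1
x_1 ↔ (x_1 ↔ x_1) = 3/4 ↔ 1 = 3/4
(x_1 ↔ x_2) → (x_1 ↔ (x_1 ↔ x_1)) = 1 → 3/4 = 3/4
¬(x_2 → x_1) ↔ ((x_1 ↔ x_2) → (x_1 ↔ (x_1 ↔ x_1))) = 0 ↔ 3/4 = 1/4

1/4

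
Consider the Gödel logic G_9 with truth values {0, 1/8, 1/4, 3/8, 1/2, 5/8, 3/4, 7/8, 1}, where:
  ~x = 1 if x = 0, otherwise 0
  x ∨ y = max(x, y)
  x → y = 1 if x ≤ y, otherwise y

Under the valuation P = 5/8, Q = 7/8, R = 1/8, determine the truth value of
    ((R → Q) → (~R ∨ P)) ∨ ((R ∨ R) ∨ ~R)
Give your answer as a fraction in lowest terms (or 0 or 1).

5/8

R → Q = 1/8 → 7/8 = 1
~R = ~1/8 = 0
~R ∨ P = 0 ∨ 5/8 = 5/8
(R → Q) → (~R ∨ P) = 1 → 5/8 = 5/8
R ∨ R = 1/8 ∨ 1/8 = 1/8
~R = ~1/8 = 0
(R ∨ R) ∨ ~R = 1/8 ∨ 0 = 1/8
((R → Q) → (~R ∨ P)) ∨ ((R ∨ R) ∨ ~R) = 5/8 ∨ 1/8 = 5/8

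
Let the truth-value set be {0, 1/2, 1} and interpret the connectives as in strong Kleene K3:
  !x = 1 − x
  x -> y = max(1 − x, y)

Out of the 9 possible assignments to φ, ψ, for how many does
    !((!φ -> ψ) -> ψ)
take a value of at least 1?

1

φ = 0, ψ = 0 ↦ 0  <
φ = 0, ψ = 1/2 ↦ 1/2  <
φ = 0, ψ = 1 ↦ 0  <
φ = 1/2, ψ = 0 ↦ 1/2  <
φ = 1/2, ψ = 1/2 ↦ 1/2  <
φ = 1/2, ψ = 1 ↦ 0  <
φ = 1, ψ = 0 ↦ 1  ≥
φ = 1, ψ = 1/2 ↦ 1/2  <
φ = 1, ψ = 1 ↦ 0  <
So 1 of the 9 assignments meets the threshold.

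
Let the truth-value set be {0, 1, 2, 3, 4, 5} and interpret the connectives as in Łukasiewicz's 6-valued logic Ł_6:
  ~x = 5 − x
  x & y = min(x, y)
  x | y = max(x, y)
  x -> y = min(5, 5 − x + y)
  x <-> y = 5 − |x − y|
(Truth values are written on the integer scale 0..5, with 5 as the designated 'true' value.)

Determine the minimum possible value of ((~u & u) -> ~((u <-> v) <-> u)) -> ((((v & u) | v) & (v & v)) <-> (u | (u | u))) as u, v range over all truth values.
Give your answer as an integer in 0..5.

Take u = 0, v = 5:
~u = ~0 = 5
~u & u = 5 & 0 = 0
u <-> v = 0 <-> 5 = 0
(u <-> v) <-> u = 0 <-> 0 = 5
~((u <-> v) <-> u) = ~5 = 0
(~u & u) -> ~((u <-> v) <-> u) = 0 -> 0 = 5
v & u = 5 & 0 = 0
(v & u) | v = 0 | 5 = 5
v & v = 5 & 5 = 5
((v & u) | v) & (v & v) = 5 & 5 = 5
u | u = 0 | 0 = 0
u | (u | u) = 0 | 0 = 0
(((v & u) | v) & (v & v)) <-> (u | (u | u)) = 5 <-> 0 = 0
((~u & u) -> ~((u <-> v) <-> u)) -> ((((v & u) | v) & (v & v)) <-> (u | (u | u))) = 5 -> 0 = 0
No assignment yields a value below 0, so this is the minimum.

0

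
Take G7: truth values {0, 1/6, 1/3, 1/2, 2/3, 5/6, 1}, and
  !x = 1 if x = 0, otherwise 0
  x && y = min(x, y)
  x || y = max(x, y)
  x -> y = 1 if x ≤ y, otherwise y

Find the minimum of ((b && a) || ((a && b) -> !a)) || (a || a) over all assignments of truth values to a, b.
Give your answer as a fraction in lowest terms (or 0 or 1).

1/6

Take a = 1/6, b = 1/6:
b && a = 1/6 && 1/6 = 1/6
a && b = 1/6 && 1/6 = 1/6
!a = !1/6 = 0
(a && b) -> !a = 1/6 -> 0 = 0
(b && a) || ((a && b) -> !a) = 1/6 || 0 = 1/6
a || a = 1/6 || 1/6 = 1/6
((b && a) || ((a && b) -> !a)) || (a || a) = 1/6 || 1/6 = 1/6
No assignment yields a value below 1/6, so this is the minimum.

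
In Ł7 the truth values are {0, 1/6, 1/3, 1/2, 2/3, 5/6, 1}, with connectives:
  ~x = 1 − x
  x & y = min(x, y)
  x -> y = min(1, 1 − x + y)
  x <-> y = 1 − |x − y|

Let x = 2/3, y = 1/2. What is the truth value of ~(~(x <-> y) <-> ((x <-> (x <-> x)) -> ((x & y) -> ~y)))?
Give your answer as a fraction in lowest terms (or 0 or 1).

5/6

x <-> y = 2/3 <-> 1/2 = 5/6
~(x <-> y) = ~5/6 = 1/6
x <-> x = 2/3 <-> 2/3 = 1
x <-> (x <-> x) = 2/3 <-> 1 = 2/3
x & y = 2/3 & 1/2 = 1/2
~y = ~1/2 = 1/2
(x & y) -> ~y = 1/2 -> 1/2 = 1
(x <-> (x <-> x)) -> ((x & y) -> ~y) = 2/3 -> 1 = 1
~(x <-> y) <-> ((x <-> (x <-> x)) -> ((x & y) -> ~y)) = 1/6 <-> 1 = 1/6
~(~(x <-> y) <-> ((x <-> (x <-> x)) -> ((x & y) -> ~y))) = ~1/6 = 5/6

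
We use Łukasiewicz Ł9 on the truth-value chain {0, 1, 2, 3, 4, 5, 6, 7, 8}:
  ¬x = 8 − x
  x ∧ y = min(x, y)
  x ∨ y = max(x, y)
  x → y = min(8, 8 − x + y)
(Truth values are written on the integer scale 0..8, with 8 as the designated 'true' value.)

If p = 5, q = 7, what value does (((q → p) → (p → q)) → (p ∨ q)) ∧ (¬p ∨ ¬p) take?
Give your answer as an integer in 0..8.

q → p = 7 → 5 = 6
p → q = 5 → 7 = 8
(q → p) → (p → q) = 6 → 8 = 8
p ∨ q = 5 ∨ 7 = 7
((q → p) → (p → q)) → (p ∨ q) = 8 → 7 = 7
¬p = ¬5 = 3
¬p = ¬5 = 3
¬p ∨ ¬p = 3 ∨ 3 = 3
(((q → p) → (p → q)) → (p ∨ q)) ∧ (¬p ∨ ¬p) = 7 ∧ 3 = 3

3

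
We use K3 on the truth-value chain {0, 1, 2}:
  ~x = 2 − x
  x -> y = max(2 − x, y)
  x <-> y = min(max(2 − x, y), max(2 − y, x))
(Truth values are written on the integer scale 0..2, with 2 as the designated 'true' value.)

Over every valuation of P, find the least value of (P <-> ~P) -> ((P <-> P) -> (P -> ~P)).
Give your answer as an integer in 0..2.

Take P = 1:
~P = ~1 = 1
P <-> ~P = 1 <-> 1 = 1
P <-> P = 1 <-> 1 = 1
~P = ~1 = 1
P -> ~P = 1 -> 1 = 1
(P <-> P) -> (P -> ~P) = 1 -> 1 = 1
(P <-> ~P) -> ((P <-> P) -> (P -> ~P)) = 1 -> 1 = 1
No assignment yields a value below 1, so this is the minimum.

1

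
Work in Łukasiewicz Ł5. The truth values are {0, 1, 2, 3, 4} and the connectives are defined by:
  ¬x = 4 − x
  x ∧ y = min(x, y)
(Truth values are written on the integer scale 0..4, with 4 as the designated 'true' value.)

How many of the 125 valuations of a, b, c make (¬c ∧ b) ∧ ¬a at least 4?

1

value 4: 1 assignment (counts)
value 3: 7 assignments
value 2: 19 assignments
value 1: 37 assignments
value 0: 61 assignments
So 1 of the 125 assignments meets the threshold.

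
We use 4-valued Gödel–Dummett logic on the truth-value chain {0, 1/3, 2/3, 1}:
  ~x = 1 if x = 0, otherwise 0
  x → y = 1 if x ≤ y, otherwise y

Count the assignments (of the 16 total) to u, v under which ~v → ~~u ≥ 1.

15

u = 0, v = 0 ↦ 0  <
u = 0, v = 1/3 ↦ 1  ≥
u = 0, v = 2/3 ↦ 1  ≥
u = 0, v = 1 ↦ 1  ≥
u = 1/3, v = 0 ↦ 1  ≥
u = 1/3, v = 1/3 ↦ 1  ≥
u = 1/3, v = 2/3 ↦ 1  ≥
u = 1/3, v = 1 ↦ 1  ≥
u = 2/3, v = 0 ↦ 1  ≥
u = 2/3, v = 1/3 ↦ 1  ≥
u = 2/3, v = 2/3 ↦ 1  ≥
u = 2/3, v = 1 ↦ 1  ≥
u = 1, v = 0 ↦ 1  ≥
u = 1, v = 1/3 ↦ 1  ≥
u = 1, v = 2/3 ↦ 1  ≥
u = 1, v = 1 ↦ 1  ≥
So 15 of the 16 assignments meet the threshold.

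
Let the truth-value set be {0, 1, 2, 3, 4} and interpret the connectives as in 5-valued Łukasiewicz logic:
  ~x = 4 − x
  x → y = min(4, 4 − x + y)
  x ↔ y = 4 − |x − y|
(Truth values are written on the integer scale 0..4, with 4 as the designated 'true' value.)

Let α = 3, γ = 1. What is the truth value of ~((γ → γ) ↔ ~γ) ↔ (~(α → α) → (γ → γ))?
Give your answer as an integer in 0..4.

1

γ → γ = 1 → 1 = 4
~γ = ~1 = 3
(γ → γ) ↔ ~γ = 4 ↔ 3 = 3
~((γ → γ) ↔ ~γ) = ~3 = 1
α → α = 3 → 3 = 4
~(α → α) = ~4 = 0
γ → γ = 1 → 1 = 4
~(α → α) → (γ → γ) = 0 → 4 = 4
~((γ → γ) ↔ ~γ) ↔ (~(α → α) → (γ → γ)) = 1 ↔ 4 = 1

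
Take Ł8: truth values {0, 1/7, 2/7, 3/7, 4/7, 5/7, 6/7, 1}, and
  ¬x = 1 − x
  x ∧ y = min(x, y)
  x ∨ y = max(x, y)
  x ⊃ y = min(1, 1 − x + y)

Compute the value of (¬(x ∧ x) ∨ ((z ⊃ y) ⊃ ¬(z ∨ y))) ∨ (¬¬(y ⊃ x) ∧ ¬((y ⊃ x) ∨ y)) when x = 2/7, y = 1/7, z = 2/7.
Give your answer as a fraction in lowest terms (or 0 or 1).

x ∧ x = 2/7 ∧ 2/7 = 2/7
¬(x ∧ x) = ¬2/7 = 5/7
z ⊃ y = 2/7 ⊃ 1/7 = 6/7
z ∨ y = 2/7 ∨ 1/7 = 2/7
¬(z ∨ y) = ¬2/7 = 5/7
(z ⊃ y) ⊃ ¬(z ∨ y) = 6/7 ⊃ 5/7 = 6/7
¬(x ∧ x) ∨ ((z ⊃ y) ⊃ ¬(z ∨ y)) = 5/7 ∨ 6/7 = 6/7
y ⊃ x = 1/7 ⊃ 2/7 = 1
¬(y ⊃ x) = ¬1 = 0
¬¬(y ⊃ x) = ¬0 = 1
y ⊃ x = 1/7 ⊃ 2/7 = 1
(y ⊃ x) ∨ y = 1 ∨ 1/7 = 1
¬((y ⊃ x) ∨ y) = ¬1 = 0
¬¬(y ⊃ x) ∧ ¬((y ⊃ x) ∨ y) = 1 ∧ 0 = 0
(¬(x ∧ x) ∨ ((z ⊃ y) ⊃ ¬(z ∨ y))) ∨ (¬¬(y ⊃ x) ∧ ¬((y ⊃ x) ∨ y)) = 6/7 ∨ 0 = 6/7

6/7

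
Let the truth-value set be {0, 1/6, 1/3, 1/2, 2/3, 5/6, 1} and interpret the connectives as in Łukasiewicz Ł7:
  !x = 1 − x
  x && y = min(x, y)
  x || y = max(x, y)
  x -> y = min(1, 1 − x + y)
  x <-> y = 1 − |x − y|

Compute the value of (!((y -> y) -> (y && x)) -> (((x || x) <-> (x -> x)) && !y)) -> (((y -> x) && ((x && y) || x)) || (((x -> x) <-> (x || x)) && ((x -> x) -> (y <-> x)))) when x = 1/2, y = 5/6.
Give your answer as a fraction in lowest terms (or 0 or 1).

y -> y = 5/6 -> 5/6 = 1
y && x = 5/6 && 1/2 = 1/2
(y -> y) -> (y && x) = 1 -> 1/2 = 1/2
!((y -> y) -> (y && x)) = !1/2 = 1/2
x || x = 1/2 || 1/2 = 1/2
x -> x = 1/2 -> 1/2 = 1
(x || x) <-> (x -> x) = 1/2 <-> 1 = 1/2
!y = !5/6 = 1/6
((x || x) <-> (x -> x)) && !y = 1/2 && 1/6 = 1/6
!((y -> y) -> (y && x)) -> (((x || x) <-> (x -> x)) && !y) = 1/2 -> 1/6 = 2/3
y -> x = 5/6 -> 1/2 = 2/3
x && y = 1/2 && 5/6 = 1/2
(x && y) || x = 1/2 || 1/2 = 1/2
(y -> x) && ((x && y) || x) = 2/3 && 1/2 = 1/2
x -> x = 1/2 -> 1/2 = 1
x || x = 1/2 || 1/2 = 1/2
(x -> x) <-> (x || x) = 1 <-> 1/2 = 1/2
x -> x = 1/2 -> 1/2 = 1
y <-> x = 5/6 <-> 1/2 = 2/3
(x -> x) -> (y <-> x) = 1 -> 2/3 = 2/3
((x -> x) <-> (x || x)) && ((x -> x) -> (y <-> x)) = 1/2 && 2/3 = 1/2
((y -> x) && ((x && y) || x)) || (((x -> x) <-> (x || x)) && ((x -> x) -> (y <-> x))) = 1/2 || 1/2 = 1/2
(!((y -> y) -> (y && x)) -> (((x || x) <-> (x -> x)) && !y)) -> (((y -> x) && ((x && y) || x)) || (((x -> x) <-> (x || x)) && ((x -> x) -> (y <-> x)))) = 2/3 -> 1/2 = 5/6

5/6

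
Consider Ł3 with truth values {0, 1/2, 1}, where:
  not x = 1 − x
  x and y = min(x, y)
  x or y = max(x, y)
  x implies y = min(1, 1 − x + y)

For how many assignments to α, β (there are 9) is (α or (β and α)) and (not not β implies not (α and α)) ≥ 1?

1

α = 0, β = 0 ↦ 0  <
α = 0, β = 1/2 ↦ 0  <
α = 0, β = 1 ↦ 0  <
α = 1/2, β = 0 ↦ 1/2  <
α = 1/2, β = 1/2 ↦ 1/2  <
α = 1/2, β = 1 ↦ 1/2  <
α = 1, β = 0 ↦ 1  ≥
α = 1, β = 1/2 ↦ 1/2  <
α = 1, β = 1 ↦ 0  <
So 1 of the 9 assignments meets the threshold.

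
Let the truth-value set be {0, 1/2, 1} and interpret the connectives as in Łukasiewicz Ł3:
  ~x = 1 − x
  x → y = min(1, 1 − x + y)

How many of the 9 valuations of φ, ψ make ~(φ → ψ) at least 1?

φ = 0, ψ = 0 ↦ 0  <
φ = 0, ψ = 1/2 ↦ 0  <
φ = 0, ψ = 1 ↦ 0  <
φ = 1/2, ψ = 0 ↦ 1/2  <
φ = 1/2, ψ = 1/2 ↦ 0  <
φ = 1/2, ψ = 1 ↦ 0  <
φ = 1, ψ = 0 ↦ 1  ≥
φ = 1, ψ = 1/2 ↦ 1/2  <
φ = 1, ψ = 1 ↦ 0  <
So 1 of the 9 assignments meets the threshold.

1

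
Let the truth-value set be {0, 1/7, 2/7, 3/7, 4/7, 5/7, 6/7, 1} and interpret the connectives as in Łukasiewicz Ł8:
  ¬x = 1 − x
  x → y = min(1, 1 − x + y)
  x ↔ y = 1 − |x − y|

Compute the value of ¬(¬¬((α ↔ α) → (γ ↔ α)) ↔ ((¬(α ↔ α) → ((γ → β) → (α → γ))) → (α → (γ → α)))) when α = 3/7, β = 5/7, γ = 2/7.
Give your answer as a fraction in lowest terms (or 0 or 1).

1/7

α ↔ α = 3/7 ↔ 3/7 = 1
γ ↔ α = 2/7 ↔ 3/7 = 6/7
(α ↔ α) → (γ ↔ α) = 1 → 6/7 = 6/7
¬((α ↔ α) → (γ ↔ α)) = ¬6/7 = 1/7
¬¬((α ↔ α) → (γ ↔ α)) = ¬1/7 = 6/7
α ↔ α = 3/7 ↔ 3/7 = 1
¬(α ↔ α) = ¬1 = 0
γ → β = 2/7 → 5/7 = 1
α → γ = 3/7 → 2/7 = 6/7
(γ → β) → (α → γ) = 1 → 6/7 = 6/7
¬(α ↔ α) → ((γ → β) → (α → γ)) = 0 → 6/7 = 1
γ → α = 2/7 → 3/7 = 1
α → (γ → α) = 3/7 → 1 = 1
(¬(α ↔ α) → ((γ → β) → (α → γ))) → (α → (γ → α)) = 1 → 1 = 1
¬¬((α ↔ α) → (γ ↔ α)) ↔ ((¬(α ↔ α) → ((γ → β) → (α → γ))) → (α → (γ → α))) = 6/7 ↔ 1 = 6/7
¬(¬¬((α ↔ α) → (γ ↔ α)) ↔ ((¬(α ↔ α) → ((γ → β) → (α → γ))) → (α → (γ → α)))) = ¬6/7 = 1/7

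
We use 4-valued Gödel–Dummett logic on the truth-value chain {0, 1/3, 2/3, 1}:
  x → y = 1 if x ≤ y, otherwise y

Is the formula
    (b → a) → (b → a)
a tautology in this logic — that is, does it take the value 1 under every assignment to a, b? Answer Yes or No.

a = 0, b = 0 ↦ 1
a = 0, b = 1/3 ↦ 1
a = 0, b = 2/3 ↦ 1
a = 0, b = 1 ↦ 1
a = 1/3, b = 0 ↦ 1
a = 1/3, b = 1/3 ↦ 1
a = 1/3, b = 2/3 ↦ 1
a = 1/3, b = 1 ↦ 1
a = 2/3, b = 0 ↦ 1
a = 2/3, b = 1/3 ↦ 1
a = 2/3, b = 2/3 ↦ 1
a = 2/3, b = 1 ↦ 1
a = 1, b = 0 ↦ 1
a = 1, b = 1/3 ↦ 1
a = 1, b = 2/3 ↦ 1
a = 1, b = 1 ↦ 1
Every assignment gives a value ≥ 1.

Yes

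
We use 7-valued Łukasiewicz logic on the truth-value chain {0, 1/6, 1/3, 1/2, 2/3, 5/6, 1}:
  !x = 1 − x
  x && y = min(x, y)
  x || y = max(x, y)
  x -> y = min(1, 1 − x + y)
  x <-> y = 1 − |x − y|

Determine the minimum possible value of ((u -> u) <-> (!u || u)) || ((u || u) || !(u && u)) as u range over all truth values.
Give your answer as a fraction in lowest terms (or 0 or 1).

1/2

Take u = 1/2:
u -> u = 1/2 -> 1/2 = 1
!u = !1/2 = 1/2
!u || u = 1/2 || 1/2 = 1/2
(u -> u) <-> (!u || u) = 1 <-> 1/2 = 1/2
u || u = 1/2 || 1/2 = 1/2
u && u = 1/2 && 1/2 = 1/2
!(u && u) = !1/2 = 1/2
(u || u) || !(u && u) = 1/2 || 1/2 = 1/2
((u -> u) <-> (!u || u)) || ((u || u) || !(u && u)) = 1/2 || 1/2 = 1/2
No assignment yields a value below 1/2, so this is the minimum.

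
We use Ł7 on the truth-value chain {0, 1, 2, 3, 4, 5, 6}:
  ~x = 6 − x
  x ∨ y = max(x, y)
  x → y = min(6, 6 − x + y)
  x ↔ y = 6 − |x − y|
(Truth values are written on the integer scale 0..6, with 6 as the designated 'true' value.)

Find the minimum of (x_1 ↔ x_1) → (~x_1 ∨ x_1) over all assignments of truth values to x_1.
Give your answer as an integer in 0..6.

3

Take x_1 = 3:
x_1 ↔ x_1 = 3 ↔ 3 = 6
~x_1 = ~3 = 3
~x_1 ∨ x_1 = 3 ∨ 3 = 3
(x_1 ↔ x_1) → (~x_1 ∨ x_1) = 6 → 3 = 3
No assignment yields a value below 3, so this is the minimum.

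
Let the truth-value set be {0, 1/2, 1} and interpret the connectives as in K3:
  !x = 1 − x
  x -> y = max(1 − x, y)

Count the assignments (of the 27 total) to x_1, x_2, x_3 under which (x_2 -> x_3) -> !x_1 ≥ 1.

11

value 1: 11 assignments (counts)
value 1/2: 11 assignments
value 0: 5 assignments
So 11 of the 27 assignments meet the threshold.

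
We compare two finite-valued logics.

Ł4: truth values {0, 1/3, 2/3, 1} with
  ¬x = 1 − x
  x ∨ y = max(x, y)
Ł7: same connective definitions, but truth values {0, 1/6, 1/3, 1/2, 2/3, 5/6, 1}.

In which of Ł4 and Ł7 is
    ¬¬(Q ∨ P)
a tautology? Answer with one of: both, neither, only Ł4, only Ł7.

neither

In Ł4: at P = 0, Q = 0 the value is 0 — not a tautology.
In Ł7: at P = 0, Q = 0 the value is 0 — not a tautology.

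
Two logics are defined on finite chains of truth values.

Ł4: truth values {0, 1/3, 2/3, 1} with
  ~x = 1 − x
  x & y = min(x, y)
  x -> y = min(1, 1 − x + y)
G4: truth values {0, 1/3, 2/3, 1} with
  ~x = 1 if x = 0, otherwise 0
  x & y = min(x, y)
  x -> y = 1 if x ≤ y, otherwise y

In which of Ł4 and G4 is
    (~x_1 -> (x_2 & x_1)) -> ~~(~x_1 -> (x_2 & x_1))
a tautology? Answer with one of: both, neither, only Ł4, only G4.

both

In Ł4: every assignment gives 1 — tautology.
In G4: every assignment gives 1 — tautology.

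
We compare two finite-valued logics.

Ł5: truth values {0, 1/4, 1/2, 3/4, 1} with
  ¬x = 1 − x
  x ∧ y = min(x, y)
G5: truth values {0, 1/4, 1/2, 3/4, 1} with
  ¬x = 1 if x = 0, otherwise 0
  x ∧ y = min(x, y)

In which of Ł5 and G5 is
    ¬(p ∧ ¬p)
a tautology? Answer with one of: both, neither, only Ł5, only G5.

only G5

In Ł5: at p = 1/4 the value is 3/4 — not a tautology.
In G5: every assignment gives 1 — tautology.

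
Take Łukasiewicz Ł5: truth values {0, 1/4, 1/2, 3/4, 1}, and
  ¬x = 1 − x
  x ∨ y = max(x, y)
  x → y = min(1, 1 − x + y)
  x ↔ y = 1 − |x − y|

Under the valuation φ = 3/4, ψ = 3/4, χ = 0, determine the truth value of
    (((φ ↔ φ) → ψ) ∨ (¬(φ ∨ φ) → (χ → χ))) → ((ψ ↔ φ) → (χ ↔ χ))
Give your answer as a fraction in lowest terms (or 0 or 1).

φ ↔ φ = 3/4 ↔ 3/4 = 1
(φ ↔ φ) → ψ = 1 → 3/4 = 3/4
φ ∨ φ = 3/4 ∨ 3/4 = 3/4
¬(φ ∨ φ) = ¬3/4 = 1/4
χ → χ = 0 → 0 = 1
¬(φ ∨ φ) → (χ → χ) = 1/4 → 1 = 1
((φ ↔ φ) → ψ) ∨ (¬(φ ∨ φ) → (χ → χ)) = 3/4 ∨ 1 = 1
ψ ↔ φ = 3/4 ↔ 3/4 = 1
χ ↔ χ = 0 ↔ 0 = 1
(ψ ↔ φ) → (χ ↔ χ) = 1 → 1 = 1
(((φ ↔ φ) → ψ) ∨ (¬(φ ∨ φ) → (χ → χ))) → ((ψ ↔ φ) → (χ ↔ χ)) = 1 → 1 = 1

1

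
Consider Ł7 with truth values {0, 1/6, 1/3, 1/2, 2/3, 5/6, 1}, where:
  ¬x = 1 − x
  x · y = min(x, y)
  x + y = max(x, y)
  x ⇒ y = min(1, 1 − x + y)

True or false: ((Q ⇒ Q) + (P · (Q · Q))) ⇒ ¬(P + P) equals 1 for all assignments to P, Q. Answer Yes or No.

No

Counterexample: take P = 1/6, Q = 0.
Q ⇒ Q = 0 ⇒ 0 = 1
Q · Q = 0 · 0 = 0
P · (Q · Q) = 1/6 · 0 = 0
(Q ⇒ Q) + (P · (Q · Q)) = 1 + 0 = 1
P + P = 1/6 + 1/6 = 1/6
¬(P + P) = ¬1/6 = 5/6
((Q ⇒ Q) + (P · (Q · Q))) ⇒ ¬(P + P) = 1 ⇒ 5/6 = 5/6
This gives 5/6 ≠ 1.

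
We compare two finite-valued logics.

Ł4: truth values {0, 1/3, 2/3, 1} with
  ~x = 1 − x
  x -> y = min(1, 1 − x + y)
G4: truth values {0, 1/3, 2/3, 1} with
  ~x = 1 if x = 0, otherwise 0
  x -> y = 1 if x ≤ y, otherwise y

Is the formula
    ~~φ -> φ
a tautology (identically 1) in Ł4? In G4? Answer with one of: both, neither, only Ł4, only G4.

only Ł4

In Ł4: every assignment gives 1 — tautology.
In G4: at φ = 1/3 the value is 1/3 — not a tautology.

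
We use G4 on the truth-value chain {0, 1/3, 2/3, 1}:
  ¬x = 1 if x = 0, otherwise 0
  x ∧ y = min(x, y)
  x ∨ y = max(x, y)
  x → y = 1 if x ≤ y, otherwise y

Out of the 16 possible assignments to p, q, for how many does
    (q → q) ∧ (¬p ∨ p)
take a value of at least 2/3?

p = 0, q = 0 ↦ 1  ≥
p = 0, q = 1/3 ↦ 1  ≥
p = 0, q = 2/3 ↦ 1  ≥
p = 0, q = 1 ↦ 1  ≥
p = 1/3, q = 0 ↦ 1/3  <
p = 1/3, q = 1/3 ↦ 1/3  <
p = 1/3, q = 2/3 ↦ 1/3  <
p = 1/3, q = 1 ↦ 1/3  <
p = 2/3, q = 0 ↦ 2/3  ≥
p = 2/3, q = 1/3 ↦ 2/3  ≥
p = 2/3, q = 2/3 ↦ 2/3  ≥
p = 2/3, q = 1 ↦ 2/3  ≥
p = 1, q = 0 ↦ 1  ≥
p = 1, q = 1/3 ↦ 1  ≥
p = 1, q = 2/3 ↦ 1  ≥
p = 1, q = 1 ↦ 1  ≥
So 12 of the 16 assignments meet the threshold.

12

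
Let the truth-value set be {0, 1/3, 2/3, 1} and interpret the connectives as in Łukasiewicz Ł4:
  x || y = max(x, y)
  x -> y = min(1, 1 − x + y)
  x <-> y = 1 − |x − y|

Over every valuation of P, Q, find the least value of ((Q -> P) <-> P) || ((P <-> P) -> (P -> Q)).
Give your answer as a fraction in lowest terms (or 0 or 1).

2/3

Take P = 1/3, Q = 0:
Q -> P = 0 -> 1/3 = 1
(Q -> P) <-> P = 1 <-> 1/3 = 1/3
P <-> P = 1/3 <-> 1/3 = 1
P -> Q = 1/3 -> 0 = 2/3
(P <-> P) -> (P -> Q) = 1 -> 2/3 = 2/3
((Q -> P) <-> P) || ((P <-> P) -> (P -> Q)) = 1/3 || 2/3 = 2/3
No assignment yields a value below 2/3, so this is the minimum.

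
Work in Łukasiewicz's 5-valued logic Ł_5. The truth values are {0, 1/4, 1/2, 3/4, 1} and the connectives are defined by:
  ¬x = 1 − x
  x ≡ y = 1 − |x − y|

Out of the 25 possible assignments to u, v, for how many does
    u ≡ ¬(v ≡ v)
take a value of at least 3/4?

10

value 1: 5 assignments (counts)
value 3/4: 5 assignments (counts)
value 1/2: 5 assignments
value 1/4: 5 assignments
value 0: 5 assignments
So 10 of the 25 assignments meet the threshold.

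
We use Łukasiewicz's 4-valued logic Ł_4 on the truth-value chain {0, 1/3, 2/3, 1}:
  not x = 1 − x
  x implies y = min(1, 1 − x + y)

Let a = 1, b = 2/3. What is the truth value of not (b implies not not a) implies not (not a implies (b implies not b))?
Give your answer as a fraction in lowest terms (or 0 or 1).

not a = not 1 = 0
not not a = not 0 = 1
b implies not not a = 2/3 implies 1 = 1
not (b implies not not a) = not 1 = 0
not a = not 1 = 0
not b = not 2/3 = 1/3
b implies not b = 2/3 implies 1/3 = 2/3
not a implies (b implies not b) = 0 implies 2/3 = 1
not (not a implies (b implies not b)) = not 1 = 0
not (b implies not not a) implies not (not a implies (b implies not b)) = 0 implies 0 = 1

1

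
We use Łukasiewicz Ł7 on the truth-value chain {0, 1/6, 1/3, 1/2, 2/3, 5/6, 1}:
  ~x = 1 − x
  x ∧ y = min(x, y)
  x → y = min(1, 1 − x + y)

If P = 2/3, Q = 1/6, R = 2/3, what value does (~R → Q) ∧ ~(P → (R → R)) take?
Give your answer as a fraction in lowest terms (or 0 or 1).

0

~R = ~2/3 = 1/3
~R → Q = 1/3 → 1/6 = 5/6
R → R = 2/3 → 2/3 = 1
P → (R → R) = 2/3 → 1 = 1
~(P → (R → R)) = ~1 = 0
(~R → Q) ∧ ~(P → (R → R)) = 5/6 ∧ 0 = 0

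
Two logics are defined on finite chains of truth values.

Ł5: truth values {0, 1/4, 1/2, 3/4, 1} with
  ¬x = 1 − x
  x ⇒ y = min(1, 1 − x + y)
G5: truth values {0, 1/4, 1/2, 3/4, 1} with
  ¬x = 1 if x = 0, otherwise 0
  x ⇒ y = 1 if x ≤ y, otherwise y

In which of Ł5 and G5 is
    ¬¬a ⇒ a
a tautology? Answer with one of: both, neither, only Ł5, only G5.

only Ł5

In Ł5: every assignment gives 1 — tautology.
In G5: at a = 1/4 the value is 1/4 — not a tautology.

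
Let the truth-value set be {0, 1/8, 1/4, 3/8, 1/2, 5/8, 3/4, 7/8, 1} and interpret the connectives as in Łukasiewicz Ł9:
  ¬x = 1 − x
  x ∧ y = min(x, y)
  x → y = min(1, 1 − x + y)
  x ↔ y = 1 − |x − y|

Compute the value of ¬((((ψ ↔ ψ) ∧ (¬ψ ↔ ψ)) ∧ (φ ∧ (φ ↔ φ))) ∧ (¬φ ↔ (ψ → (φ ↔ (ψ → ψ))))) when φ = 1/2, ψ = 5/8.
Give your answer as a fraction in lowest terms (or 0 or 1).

ψ ↔ ψ = 5/8 ↔ 5/8 = 1
¬ψ = ¬5/8 = 3/8
¬ψ ↔ ψ = 3/8 ↔ 5/8 = 3/4
(ψ ↔ ψ) ∧ (¬ψ ↔ ψ) = 1 ∧ 3/4 = 3/4
φ ↔ φ = 1/2 ↔ 1/2 = 1
φ ∧ (φ ↔ φ) = 1/2 ∧ 1 = 1/2
((ψ ↔ ψ) ∧ (¬ψ ↔ ψ)) ∧ (φ ∧ (φ ↔ φ)) = 3/4 ∧ 1/2 = 1/2
¬φ = ¬1/2 = 1/2
ψ → ψ = 5/8 → 5/8 = 1
φ ↔ (ψ → ψ) = 1/2 ↔ 1 = 1/2
ψ → (φ ↔ (ψ → ψ)) = 5/8 → 1/2 = 7/8
¬φ ↔ (ψ → (φ ↔ (ψ → ψ))) = 1/2 ↔ 7/8 = 5/8
(((ψ ↔ ψ) ∧ (¬ψ ↔ ψ)) ∧ (φ ∧ (φ ↔ φ))) ∧ (¬φ ↔ (ψ → (φ ↔ (ψ → ψ)))) = 1/2 ∧ 5/8 = 1/2
¬((((ψ ↔ ψ) ∧ (¬ψ ↔ ψ)) ∧ (φ ∧ (φ ↔ φ))) ∧ (¬φ ↔ (ψ → (φ ↔ (ψ → ψ))))) = ¬1/2 = 1/2

1/2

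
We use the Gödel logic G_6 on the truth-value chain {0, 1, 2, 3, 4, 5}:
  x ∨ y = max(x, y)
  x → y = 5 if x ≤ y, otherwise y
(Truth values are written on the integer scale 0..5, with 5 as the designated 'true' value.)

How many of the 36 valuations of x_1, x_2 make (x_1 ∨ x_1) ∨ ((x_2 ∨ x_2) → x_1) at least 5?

value 5: 21 assignments (counts)
value 4: 1 assignment
value 3: 2 assignments
value 2: 3 assignments
value 1: 4 assignments
value 0: 5 assignments
So 21 of the 36 assignments meet the threshold.

21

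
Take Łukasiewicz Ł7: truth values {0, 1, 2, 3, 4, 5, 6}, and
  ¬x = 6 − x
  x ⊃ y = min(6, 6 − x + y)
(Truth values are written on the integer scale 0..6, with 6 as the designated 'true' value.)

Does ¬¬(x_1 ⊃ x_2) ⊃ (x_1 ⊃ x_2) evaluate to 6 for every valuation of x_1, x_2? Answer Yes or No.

At x_1 = 3, x_2 = 2, for instance:
x_1 ⊃ x_2 = 3 ⊃ 2 = 5
¬(x_1 ⊃ x_2) = ¬5 = 1
¬¬(x_1 ⊃ x_2) = ¬1 = 5
¬¬(x_1 ⊃ x_2) ⊃ (x_1 ⊃ x_2) = 5 ⊃ 5 = 6
and checking the remaining 48 assignments likewise gives ≥ 6 in every case.

Yes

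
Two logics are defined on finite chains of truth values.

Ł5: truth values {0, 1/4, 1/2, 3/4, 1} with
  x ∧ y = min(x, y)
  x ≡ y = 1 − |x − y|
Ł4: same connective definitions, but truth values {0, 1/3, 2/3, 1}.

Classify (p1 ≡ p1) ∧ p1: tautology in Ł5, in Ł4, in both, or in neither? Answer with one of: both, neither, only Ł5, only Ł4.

neither

In Ł5: at p1 = 0 the value is 0 — not a tautology.
In Ł4: at p1 = 0 the value is 0 — not a tautology.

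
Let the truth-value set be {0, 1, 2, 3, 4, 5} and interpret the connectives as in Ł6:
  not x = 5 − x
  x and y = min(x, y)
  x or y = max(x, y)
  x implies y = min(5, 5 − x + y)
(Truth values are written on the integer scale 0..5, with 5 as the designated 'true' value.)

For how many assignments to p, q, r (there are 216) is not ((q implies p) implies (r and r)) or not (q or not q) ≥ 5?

value 5: 21 assignments (counts)
value 4: 26 assignments
value 3: 30 assignments
value 2: 66 assignments
value 1: 46 assignments
value 0: 27 assignments
So 21 of the 216 assignments meet the threshold.

21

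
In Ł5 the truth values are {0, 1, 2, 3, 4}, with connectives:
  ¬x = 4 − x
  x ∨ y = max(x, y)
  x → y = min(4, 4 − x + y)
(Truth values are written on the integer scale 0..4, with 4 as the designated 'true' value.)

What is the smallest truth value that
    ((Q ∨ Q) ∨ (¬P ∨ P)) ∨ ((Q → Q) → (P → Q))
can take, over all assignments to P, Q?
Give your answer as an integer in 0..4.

Take P = 2, Q = 0:
Q ∨ Q = 0 ∨ 0 = 0
¬P = ¬2 = 2
¬P ∨ P = 2 ∨ 2 = 2
(Q ∨ Q) ∨ (¬P ∨ P) = 0 ∨ 2 = 2
Q → Q = 0 → 0 = 4
P → Q = 2 → 0 = 2
(Q → Q) → (P → Q) = 4 → 2 = 2
((Q ∨ Q) ∨ (¬P ∨ P)) ∨ ((Q → Q) → (P → Q)) = 2 ∨ 2 = 2
No assignment yields a value below 2, so this is the minimum.

2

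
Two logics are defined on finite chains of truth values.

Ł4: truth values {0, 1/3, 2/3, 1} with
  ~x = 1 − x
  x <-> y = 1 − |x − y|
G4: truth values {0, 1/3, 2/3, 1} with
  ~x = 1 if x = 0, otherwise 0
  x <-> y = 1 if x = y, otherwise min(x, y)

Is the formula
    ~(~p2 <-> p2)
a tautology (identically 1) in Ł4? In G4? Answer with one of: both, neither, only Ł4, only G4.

only G4

In Ł4: at p2 = 1/3 the value is 1/3 — not a tautology.
In G4: every assignment gives 1 — tautology.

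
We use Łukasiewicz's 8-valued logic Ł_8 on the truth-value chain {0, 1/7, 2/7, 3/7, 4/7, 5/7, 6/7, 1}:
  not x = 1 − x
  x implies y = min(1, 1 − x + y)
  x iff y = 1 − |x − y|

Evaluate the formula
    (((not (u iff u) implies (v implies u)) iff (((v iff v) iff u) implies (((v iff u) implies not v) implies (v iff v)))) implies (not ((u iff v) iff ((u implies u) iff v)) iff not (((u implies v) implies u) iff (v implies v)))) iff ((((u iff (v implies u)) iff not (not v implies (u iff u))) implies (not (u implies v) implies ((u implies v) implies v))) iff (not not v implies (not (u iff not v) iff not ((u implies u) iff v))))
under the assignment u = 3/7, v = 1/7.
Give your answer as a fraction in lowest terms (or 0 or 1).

u iff u = 3/7 iff 3/7 = 1
not (u iff u) = not 1 = 0
v implies u = 1/7 implies 3/7 = 1
not (u iff u) implies (v implies u) = 0 implies 1 = 1
v iff v = 1/7 iff 1/7 = 1
(v iff v) iff u = 1 iff 3/7 = 3/7
v iff u = 1/7 iff 3/7 = 5/7
not v = not 1/7 = 6/7
(v iff u) implies not v = 5/7 implies 6/7 = 1
v iff v = 1/7 iff 1/7 = 1
((v iff u) implies not v) implies (v iff v) = 1 implies 1 = 1
((v iff v) iff u) implies (((v iff u) implies not v) implies (v iff v)) = 3/7 implies 1 = 1
(not (u iff u) implies (v implies u)) iff (((v iff v) iff u) implies (((v iff u) implies not v) implies (v iff v))) = 1 iff 1 = 1
u iff v = 3/7 iff 1/7 = 5/7
u implies u = 3/7 implies 3/7 = 1
(u implies u) iff v = 1 iff 1/7 = 1/7
(u iff v) iff ((u implies u) iff v) = 5/7 iff 1/7 = 3/7
not ((u iff v) iff ((u implies u) iff v)) = not 3/7 = 4/7
u implies v = 3/7 implies 1/7 = 5/7
(u implies v) implies u = 5/7 implies 3/7 = 5/7
v implies v = 1/7 implies 1/7 = 1
((u implies v) implies u) iff (v implies v) = 5/7 iff 1 = 5/7
not (((u implies v) implies u) iff (v implies v)) = not 5/7 = 2/7
not ((u iff v) iff ((u implies u) iff v)) iff not (((u implies v) implies u) iff (v implies v)) = 4/7 iff 2/7 = 5/7
((not (u iff u) implies (v implies u)) iff (((v iff v) iff u) implies (((v iff u) implies not v) implies (v iff v)))) implies (not ((u iff v) iff ((u implies u) iff v)) iff not (((u implies v) implies u) iff (v implies v))) = 1 implies 5/7 = 5/7
v implies u = 1/7 implies 3/7 = 1
u iff (v implies u) = 3/7 iff 1 = 3/7
not v = not 1/7 = 6/7
u iff u = 3/7 iff 3/7 = 1
not v implies (u iff u) = 6/7 implies 1 = 1
not (not v implies (u iff u)) = not 1 = 0
(u iff (v implies u)) iff not (not v implies (u iff u)) = 3/7 iff 0 = 4/7
u implies v = 3/7 implies 1/7 = 5/7
not (u implies v) = not 5/7 = 2/7
u implies v = 3/7 implies 1/7 = 5/7
(u implies v) implies v = 5/7 implies 1/7 = 3/7
not (u implies v) implies ((u implies v) implies v) = 2/7 implies 3/7 = 1
((u iff (v implies u)) iff not (not v implies (u iff u))) implies (not (u implies v) implies ((u implies v) implies v)) = 4/7 implies 1 = 1
not v = not 1/7 = 6/7
not not v = not 6/7 = 1/7
not v = not 1/7 = 6/7
u iff not v = 3/7 iff 6/7 = 4/7
not (u iff not v) = not 4/7 = 3/7
u implies u = 3/7 implies 3/7 = 1
(u implies u) iff v = 1 iff 1/7 = 1/7
not ((u implies u) iff v) = not 1/7 = 6/7
not (u iff not v) iff not ((u implies u) iff v) = 3/7 iff 6/7 = 4/7
not not v implies (not (u iff not v) iff not ((u implies u) iff v)) = 1/7 implies 4/7 = 1
(((u iff (v implies u)) iff not (not v implies (u iff u))) implies (not (u implies v) implies ((u implies v) implies v))) iff (not not v implies (not (u iff not v) iff not ((u implies u) iff v))) = 1 iff 1 = 1
(((not (u iff u) implies (v implies u)) iff (((v iff v) iff u) implies (((v iff u) implies not v) implies (v iff v)))) implies (not ((u iff v) iff ((u implies u) iff v)) iff not (((u implies v) implies u) iff (v implies v)))) iff ((((u iff (v implies u)) iff not (not v implies (u iff u))) implies (not (u implies v) implies ((u implies v) implies v))) iff (not not v implies (not (u iff not v) iff not ((u implies u) iff v)))) = 5/7 iff 1 = 5/7

5/7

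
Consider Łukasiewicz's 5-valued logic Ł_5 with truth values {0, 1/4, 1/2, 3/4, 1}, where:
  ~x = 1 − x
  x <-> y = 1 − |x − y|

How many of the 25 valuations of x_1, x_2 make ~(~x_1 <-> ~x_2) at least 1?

2

value 1: 2 assignments (counts)
value 3/4: 4 assignments
value 1/2: 6 assignments
value 1/4: 8 assignments
value 0: 5 assignments
So 2 of the 25 assignments meet the threshold.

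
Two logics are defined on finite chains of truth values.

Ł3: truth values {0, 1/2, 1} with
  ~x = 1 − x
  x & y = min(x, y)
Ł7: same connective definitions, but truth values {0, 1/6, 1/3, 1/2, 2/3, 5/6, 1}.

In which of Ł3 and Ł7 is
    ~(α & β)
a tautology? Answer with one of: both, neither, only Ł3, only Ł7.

neither

In Ł3: at α = 1/2, β = 1/2 the value is 1/2 — not a tautology.
In Ł7: at α = 1/6, β = 1/6 the value is 5/6 — not a tautology.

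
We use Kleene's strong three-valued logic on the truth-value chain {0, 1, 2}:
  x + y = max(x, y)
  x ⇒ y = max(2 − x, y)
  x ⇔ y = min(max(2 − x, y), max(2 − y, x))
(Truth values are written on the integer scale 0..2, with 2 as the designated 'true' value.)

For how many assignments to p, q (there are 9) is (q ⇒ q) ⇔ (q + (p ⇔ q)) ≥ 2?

4

p = 0, q = 0 ↦ 2  ≥
p = 0, q = 1 ↦ 1  <
p = 0, q = 2 ↦ 2  ≥
p = 1, q = 0 ↦ 1  <
p = 1, q = 1 ↦ 1  <
p = 1, q = 2 ↦ 2  ≥
p = 2, q = 0 ↦ 0  <
p = 2, q = 1 ↦ 1  <
p = 2, q = 2 ↦ 2  ≥
So 4 of the 9 assignments meet the threshold.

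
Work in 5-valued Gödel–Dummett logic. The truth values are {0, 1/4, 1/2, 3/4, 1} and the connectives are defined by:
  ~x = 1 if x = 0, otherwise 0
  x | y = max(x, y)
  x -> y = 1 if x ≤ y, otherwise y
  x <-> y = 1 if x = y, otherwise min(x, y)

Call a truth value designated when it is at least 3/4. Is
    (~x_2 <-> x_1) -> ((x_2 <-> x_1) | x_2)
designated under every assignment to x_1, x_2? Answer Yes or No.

Counterexample: take x_1 = 0, x_2 = 1/4.
~x_2 = ~1/4 = 0
~x_2 <-> x_1 = 0 <-> 0 = 1
x_2 <-> x_1 = 1/4 <-> 0 = 0
(x_2 <-> x_1) | x_2 = 0 | 1/4 = 1/4
(~x_2 <-> x_1) -> ((x_2 <-> x_1) | x_2) = 1 -> 1/4 = 1/4
This gives 1/4, which is below 3/4.

No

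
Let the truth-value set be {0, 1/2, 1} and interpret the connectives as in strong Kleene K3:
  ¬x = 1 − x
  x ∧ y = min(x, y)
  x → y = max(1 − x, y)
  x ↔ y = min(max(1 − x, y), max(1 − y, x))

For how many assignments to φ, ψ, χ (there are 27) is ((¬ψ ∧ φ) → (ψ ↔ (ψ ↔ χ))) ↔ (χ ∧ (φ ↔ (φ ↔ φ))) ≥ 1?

3

value 1: 3 assignments (counts)
value 1/2: 13 assignments
value 0: 11 assignments
So 3 of the 27 assignments meet the threshold.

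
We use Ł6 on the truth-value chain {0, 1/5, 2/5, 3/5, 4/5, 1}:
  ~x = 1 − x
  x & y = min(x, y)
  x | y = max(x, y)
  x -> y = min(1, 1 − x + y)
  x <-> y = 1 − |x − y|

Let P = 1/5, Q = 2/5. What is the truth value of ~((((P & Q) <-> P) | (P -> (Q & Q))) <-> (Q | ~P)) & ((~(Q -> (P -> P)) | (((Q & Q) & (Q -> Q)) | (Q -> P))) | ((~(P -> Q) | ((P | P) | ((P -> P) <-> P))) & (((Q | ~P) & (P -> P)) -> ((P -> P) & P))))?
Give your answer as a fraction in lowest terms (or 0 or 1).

1/5

P & Q = 1/5 & 2/5 = 1/5
(P & Q) <-> P = 1/5 <-> 1/5 = 1
Q & Q = 2/5 & 2/5 = 2/5
P -> (Q & Q) = 1/5 -> 2/5 = 1
((P & Q) <-> P) | (P -> (Q & Q)) = 1 | 1 = 1
~P = ~1/5 = 4/5
Q | ~P = 2/5 | 4/5 = 4/5
(((P & Q) <-> P) | (P -> (Q & Q))) <-> (Q | ~P) = 1 <-> 4/5 = 4/5
~((((P & Q) <-> P) | (P -> (Q & Q))) <-> (Q | ~P)) = ~4/5 = 1/5
P -> P = 1/5 -> 1/5 = 1
Q -> (P -> P) = 2/5 -> 1 = 1
~(Q -> (P -> P)) = ~1 = 0
Q & Q = 2/5 & 2/5 = 2/5
Q -> Q = 2/5 -> 2/5 = 1
(Q & Q) & (Q -> Q) = 2/5 & 1 = 2/5
Q -> P = 2/5 -> 1/5 = 4/5
((Q & Q) & (Q -> Q)) | (Q -> P) = 2/5 | 4/5 = 4/5
~(Q -> (P -> P)) | (((Q & Q) & (Q -> Q)) | (Q -> P)) = 0 | 4/5 = 4/5
P -> Q = 1/5 -> 2/5 = 1
~(P -> Q) = ~1 = 0
P | P = 1/5 | 1/5 = 1/5
P -> P = 1/5 -> 1/5 = 1
(P -> P) <-> P = 1 <-> 1/5 = 1/5
(P | P) | ((P -> P) <-> P) = 1/5 | 1/5 = 1/5
~(P -> Q) | ((P | P) | ((P -> P) <-> P)) = 0 | 1/5 = 1/5
~P = ~1/5 = 4/5
Q | ~P = 2/5 | 4/5 = 4/5
P -> P = 1/5 -> 1/5 = 1
(Q | ~P) & (P -> P) = 4/5 & 1 = 4/5
P -> P = 1/5 -> 1/5 = 1
(P -> P) & P = 1 & 1/5 = 1/5
((Q | ~P) & (P -> P)) -> ((P -> P) & P) = 4/5 -> 1/5 = 2/5
(~(P -> Q) | ((P | P) | ((P -> P) <-> P))) & (((Q | ~P) & (P -> P)) -> ((P -> P) & P)) = 1/5 & 2/5 = 1/5
(~(Q -> (P -> P)) | (((Q & Q) & (Q -> Q)) | (Q -> P))) | ((~(P -> Q) | ((P | P) | ((P -> P) <-> P))) & (((Q | ~P) & (P -> P)) -> ((P -> P) & P))) = 4/5 | 1/5 = 4/5
~((((P & Q) <-> P) | (P -> (Q & Q))) <-> (Q | ~P)) & ((~(Q -> (P -> P)) | (((Q & Q) & (Q -> Q)) | (Q -> P))) | ((~(P -> Q) | ((P | P) | ((P -> P) <-> P))) & (((Q | ~P) & (P -> P)) -> ((P -> P) & P)))) = 1/5 & 4/5 = 1/5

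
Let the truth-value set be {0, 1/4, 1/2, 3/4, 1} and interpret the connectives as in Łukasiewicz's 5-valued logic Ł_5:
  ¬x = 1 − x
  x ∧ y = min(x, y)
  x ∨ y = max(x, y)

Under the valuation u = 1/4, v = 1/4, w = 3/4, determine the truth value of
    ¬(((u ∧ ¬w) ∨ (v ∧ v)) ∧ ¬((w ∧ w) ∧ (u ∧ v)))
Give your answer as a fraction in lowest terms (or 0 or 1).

¬w = ¬3/4 = 1/4
u ∧ ¬w = 1/4 ∧ 1/4 = 1/4
v ∧ v = 1/4 ∧ 1/4 = 1/4
(u ∧ ¬w) ∨ (v ∧ v) = 1/4 ∨ 1/4 = 1/4
w ∧ w = 3/4 ∧ 3/4 = 3/4
u ∧ v = 1/4 ∧ 1/4 = 1/4
(w ∧ w) ∧ (u ∧ v) = 3/4 ∧ 1/4 = 1/4
¬((w ∧ w) ∧ (u ∧ v)) = ¬1/4 = 3/4
((u ∧ ¬w) ∨ (v ∧ v)) ∧ ¬((w ∧ w) ∧ (u ∧ v)) = 1/4 ∧ 3/4 = 1/4
¬(((u ∧ ¬w) ∨ (v ∧ v)) ∧ ¬((w ∧ w) ∧ (u ∧ v))) = ¬1/4 = 3/4

3/4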